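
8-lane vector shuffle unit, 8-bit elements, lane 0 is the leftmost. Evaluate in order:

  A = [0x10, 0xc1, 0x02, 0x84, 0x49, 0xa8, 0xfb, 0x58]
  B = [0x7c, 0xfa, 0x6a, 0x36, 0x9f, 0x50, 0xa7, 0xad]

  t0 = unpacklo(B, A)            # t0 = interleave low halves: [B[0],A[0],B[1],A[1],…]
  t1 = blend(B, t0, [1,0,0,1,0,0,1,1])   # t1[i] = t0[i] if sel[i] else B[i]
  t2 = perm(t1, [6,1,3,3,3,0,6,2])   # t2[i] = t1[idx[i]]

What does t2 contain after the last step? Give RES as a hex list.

  t0: 7c 10 fa c1 6a 02 36 84
  t1: 7c fa 6a c1 9f 50 36 84
  t2: 36 fa c1 c1 c1 7c 36 6a

RES = [ 0x36  0xfa  0xc1  0xc1  0xc1  0x7c  0x36  0x6a ]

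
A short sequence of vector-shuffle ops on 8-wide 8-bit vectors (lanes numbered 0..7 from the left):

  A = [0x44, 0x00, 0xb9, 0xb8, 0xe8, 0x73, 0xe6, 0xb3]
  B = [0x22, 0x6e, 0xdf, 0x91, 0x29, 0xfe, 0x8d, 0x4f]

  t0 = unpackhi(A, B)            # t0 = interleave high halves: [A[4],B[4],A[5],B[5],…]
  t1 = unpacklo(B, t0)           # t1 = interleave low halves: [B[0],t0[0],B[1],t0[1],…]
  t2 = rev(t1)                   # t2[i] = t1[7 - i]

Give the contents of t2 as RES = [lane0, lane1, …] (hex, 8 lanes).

t0 = [0xe8, 0x29, 0x73, 0xfe, 0xe6, 0x8d, 0xb3, 0x4f]
t1 = [0x22, 0xe8, 0x6e, 0x29, 0xdf, 0x73, 0x91, 0xfe]
t2 = [0xfe, 0x91, 0x73, 0xdf, 0x29, 0x6e, 0xe8, 0x22]

RES = [ 0xfe  0x91  0x73  0xdf  0x29  0x6e  0xe8  0x22 ]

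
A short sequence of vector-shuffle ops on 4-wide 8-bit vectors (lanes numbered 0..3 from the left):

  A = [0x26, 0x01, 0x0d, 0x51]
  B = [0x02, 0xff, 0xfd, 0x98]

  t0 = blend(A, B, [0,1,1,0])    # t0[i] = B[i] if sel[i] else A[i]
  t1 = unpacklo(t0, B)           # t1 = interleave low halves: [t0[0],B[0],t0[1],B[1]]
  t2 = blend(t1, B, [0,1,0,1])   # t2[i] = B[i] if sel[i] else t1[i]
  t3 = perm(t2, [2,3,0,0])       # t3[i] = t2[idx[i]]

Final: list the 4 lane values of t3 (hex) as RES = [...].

RES = [0xff, 0x98, 0x26, 0x26]

  t0: 26 ff fd 51
  t1: 26 02 ff ff
  t2: 26 ff ff 98
  t3: ff 98 26 26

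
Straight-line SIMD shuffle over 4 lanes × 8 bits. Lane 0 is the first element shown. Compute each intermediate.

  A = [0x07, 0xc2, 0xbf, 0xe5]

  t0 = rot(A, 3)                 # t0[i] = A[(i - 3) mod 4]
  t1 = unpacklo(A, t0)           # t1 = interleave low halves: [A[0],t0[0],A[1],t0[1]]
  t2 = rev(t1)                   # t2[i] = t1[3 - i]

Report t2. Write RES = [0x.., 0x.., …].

RES = [ 0xbf  0xc2  0xc2  0x07 ]

t0 = [0xc2, 0xbf, 0xe5, 0x07]
t1 = [0x07, 0xc2, 0xc2, 0xbf]
t2 = [0xbf, 0xc2, 0xc2, 0x07]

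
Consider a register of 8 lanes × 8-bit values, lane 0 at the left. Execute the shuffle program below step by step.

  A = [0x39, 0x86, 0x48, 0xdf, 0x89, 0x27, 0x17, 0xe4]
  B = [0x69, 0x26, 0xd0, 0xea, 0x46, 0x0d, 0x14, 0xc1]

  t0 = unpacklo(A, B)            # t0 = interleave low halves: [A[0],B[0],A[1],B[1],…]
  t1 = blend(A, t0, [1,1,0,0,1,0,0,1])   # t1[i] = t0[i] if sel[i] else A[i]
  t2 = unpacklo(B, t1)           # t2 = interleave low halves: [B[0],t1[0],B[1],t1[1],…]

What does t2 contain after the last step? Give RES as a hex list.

RES = [0x69, 0x39, 0x26, 0x69, 0xd0, 0x48, 0xea, 0xdf]

t0 = [0x39, 0x69, 0x86, 0x26, 0x48, 0xd0, 0xdf, 0xea]
t1 = [0x39, 0x69, 0x48, 0xdf, 0x48, 0x27, 0x17, 0xea]
t2 = [0x69, 0x39, 0x26, 0x69, 0xd0, 0x48, 0xea, 0xdf]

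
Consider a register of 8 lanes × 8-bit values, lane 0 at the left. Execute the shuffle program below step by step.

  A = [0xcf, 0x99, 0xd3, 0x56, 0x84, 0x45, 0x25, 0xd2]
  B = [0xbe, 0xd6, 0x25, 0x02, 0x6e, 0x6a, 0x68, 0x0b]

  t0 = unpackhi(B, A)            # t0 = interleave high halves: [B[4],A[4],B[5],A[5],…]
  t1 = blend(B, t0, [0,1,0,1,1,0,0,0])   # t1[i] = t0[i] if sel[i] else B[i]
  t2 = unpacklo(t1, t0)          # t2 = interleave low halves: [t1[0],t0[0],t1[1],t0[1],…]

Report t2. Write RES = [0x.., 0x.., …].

t0 = [0x6e, 0x84, 0x6a, 0x45, 0x68, 0x25, 0x0b, 0xd2]
t1 = [0xbe, 0x84, 0x25, 0x45, 0x68, 0x6a, 0x68, 0x0b]
t2 = [0xbe, 0x6e, 0x84, 0x84, 0x25, 0x6a, 0x45, 0x45]

RES = [0xbe, 0x6e, 0x84, 0x84, 0x25, 0x6a, 0x45, 0x45]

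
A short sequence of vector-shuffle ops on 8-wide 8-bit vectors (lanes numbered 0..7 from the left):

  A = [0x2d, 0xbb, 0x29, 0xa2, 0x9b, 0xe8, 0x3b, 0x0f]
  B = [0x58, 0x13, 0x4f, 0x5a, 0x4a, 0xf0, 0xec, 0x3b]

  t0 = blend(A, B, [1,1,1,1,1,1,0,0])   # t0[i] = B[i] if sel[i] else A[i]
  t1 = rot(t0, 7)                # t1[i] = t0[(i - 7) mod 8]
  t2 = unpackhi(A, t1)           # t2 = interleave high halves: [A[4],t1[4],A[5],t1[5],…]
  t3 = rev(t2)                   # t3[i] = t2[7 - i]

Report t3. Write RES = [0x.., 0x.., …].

→ t0 |58|13|4f|5a|4a|f0|3b|0f|
→ t1 |13|4f|5a|4a|f0|3b|0f|58|
→ t2 |9b|f0|e8|3b|3b|0f|0f|58|
→ t3 |58|0f|0f|3b|3b|e8|f0|9b|

RES = [ 0x58  0x0f  0x0f  0x3b  0x3b  0xe8  0xf0  0x9b ]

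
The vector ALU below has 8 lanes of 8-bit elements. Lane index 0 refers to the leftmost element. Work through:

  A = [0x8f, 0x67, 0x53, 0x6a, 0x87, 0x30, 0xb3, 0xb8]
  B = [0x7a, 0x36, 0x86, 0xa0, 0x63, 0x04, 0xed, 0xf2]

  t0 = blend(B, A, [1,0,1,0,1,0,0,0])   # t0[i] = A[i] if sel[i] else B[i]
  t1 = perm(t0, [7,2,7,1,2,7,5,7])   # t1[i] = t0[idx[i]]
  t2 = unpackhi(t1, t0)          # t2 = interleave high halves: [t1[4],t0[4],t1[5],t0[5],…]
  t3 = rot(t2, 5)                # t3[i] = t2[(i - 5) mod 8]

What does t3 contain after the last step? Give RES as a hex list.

RES = [0x04, 0x04, 0xed, 0xf2, 0xf2, 0x53, 0x87, 0xf2]

→ t0 |8f|36|53|a0|87|04|ed|f2|
→ t1 |f2|53|f2|36|53|f2|04|f2|
→ t2 |53|87|f2|04|04|ed|f2|f2|
→ t3 |04|04|ed|f2|f2|53|87|f2|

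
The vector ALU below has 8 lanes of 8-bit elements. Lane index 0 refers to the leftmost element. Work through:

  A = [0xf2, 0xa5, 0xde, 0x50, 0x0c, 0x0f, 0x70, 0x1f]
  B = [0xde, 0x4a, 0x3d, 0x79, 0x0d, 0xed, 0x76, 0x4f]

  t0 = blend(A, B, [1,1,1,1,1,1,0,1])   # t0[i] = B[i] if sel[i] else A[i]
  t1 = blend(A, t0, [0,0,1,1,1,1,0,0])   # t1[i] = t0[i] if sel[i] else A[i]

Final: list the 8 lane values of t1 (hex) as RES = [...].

  t0: de 4a 3d 79 0d ed 70 4f
  t1: f2 a5 3d 79 0d ed 70 1f

RES = [0xf2, 0xa5, 0x3d, 0x79, 0x0d, 0xed, 0x70, 0x1f]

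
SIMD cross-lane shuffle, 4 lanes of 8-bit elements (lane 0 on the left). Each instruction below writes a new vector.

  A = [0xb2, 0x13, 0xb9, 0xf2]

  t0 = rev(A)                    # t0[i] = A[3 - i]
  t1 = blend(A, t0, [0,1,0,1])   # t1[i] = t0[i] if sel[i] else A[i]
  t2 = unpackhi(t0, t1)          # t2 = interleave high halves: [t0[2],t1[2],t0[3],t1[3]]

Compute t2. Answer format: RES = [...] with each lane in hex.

RES = [ 0x13  0xb9  0xb2  0xb2 ]

→ t0 |f2|b9|13|b2|
→ t1 |b2|b9|b9|b2|
→ t2 |13|b9|b2|b2|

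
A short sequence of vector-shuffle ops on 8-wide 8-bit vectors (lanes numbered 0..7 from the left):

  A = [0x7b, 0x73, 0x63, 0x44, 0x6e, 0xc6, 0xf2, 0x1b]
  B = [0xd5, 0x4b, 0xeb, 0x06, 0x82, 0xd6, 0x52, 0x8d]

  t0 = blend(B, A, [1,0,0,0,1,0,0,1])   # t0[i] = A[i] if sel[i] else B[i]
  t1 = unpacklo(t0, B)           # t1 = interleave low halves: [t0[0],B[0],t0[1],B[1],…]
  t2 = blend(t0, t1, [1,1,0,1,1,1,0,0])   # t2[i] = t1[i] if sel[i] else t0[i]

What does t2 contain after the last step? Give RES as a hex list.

→ t0 |7b|4b|eb|06|6e|d6|52|1b|
→ t1 |7b|d5|4b|4b|eb|eb|06|06|
→ t2 |7b|d5|eb|4b|eb|eb|52|1b|

RES = [ 0x7b  0xd5  0xeb  0x4b  0xeb  0xeb  0x52  0x1b ]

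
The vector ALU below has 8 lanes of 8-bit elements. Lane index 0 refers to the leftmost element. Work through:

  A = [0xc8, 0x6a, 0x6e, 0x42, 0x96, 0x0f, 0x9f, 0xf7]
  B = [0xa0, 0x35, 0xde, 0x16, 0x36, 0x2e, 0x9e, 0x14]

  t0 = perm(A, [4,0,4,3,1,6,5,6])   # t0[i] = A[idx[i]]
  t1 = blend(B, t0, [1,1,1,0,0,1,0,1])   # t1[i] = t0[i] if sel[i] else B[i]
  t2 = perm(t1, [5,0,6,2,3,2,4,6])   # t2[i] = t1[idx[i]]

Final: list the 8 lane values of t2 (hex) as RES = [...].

→ t0 |96|c8|96|42|6a|9f|0f|9f|
→ t1 |96|c8|96|16|36|9f|9e|9f|
→ t2 |9f|96|9e|96|16|96|36|9e|

RES = [ 0x9f  0x96  0x9e  0x96  0x16  0x96  0x36  0x9e ]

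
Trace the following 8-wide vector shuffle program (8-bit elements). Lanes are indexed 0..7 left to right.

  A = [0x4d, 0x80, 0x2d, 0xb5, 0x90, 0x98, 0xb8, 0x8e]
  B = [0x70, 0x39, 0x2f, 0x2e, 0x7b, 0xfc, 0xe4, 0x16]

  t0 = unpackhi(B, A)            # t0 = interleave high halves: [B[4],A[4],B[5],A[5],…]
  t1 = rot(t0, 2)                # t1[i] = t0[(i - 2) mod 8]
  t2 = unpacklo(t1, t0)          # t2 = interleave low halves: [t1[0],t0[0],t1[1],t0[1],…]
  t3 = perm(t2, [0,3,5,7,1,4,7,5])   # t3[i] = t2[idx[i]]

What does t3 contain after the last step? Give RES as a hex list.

t0 = [0x7b, 0x90, 0xfc, 0x98, 0xe4, 0xb8, 0x16, 0x8e]
t1 = [0x16, 0x8e, 0x7b, 0x90, 0xfc, 0x98, 0xe4, 0xb8]
t2 = [0x16, 0x7b, 0x8e, 0x90, 0x7b, 0xfc, 0x90, 0x98]
t3 = [0x16, 0x90, 0xfc, 0x98, 0x7b, 0x7b, 0x98, 0xfc]

RES = [0x16, 0x90, 0xfc, 0x98, 0x7b, 0x7b, 0x98, 0xfc]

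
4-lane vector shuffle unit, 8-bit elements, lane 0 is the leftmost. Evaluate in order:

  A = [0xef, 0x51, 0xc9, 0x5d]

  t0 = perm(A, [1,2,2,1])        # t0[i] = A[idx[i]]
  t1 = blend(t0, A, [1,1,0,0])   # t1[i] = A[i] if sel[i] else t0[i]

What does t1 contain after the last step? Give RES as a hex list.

RES = [0xef, 0x51, 0xc9, 0x51]

→ t0 |51|c9|c9|51|
→ t1 |ef|51|c9|51|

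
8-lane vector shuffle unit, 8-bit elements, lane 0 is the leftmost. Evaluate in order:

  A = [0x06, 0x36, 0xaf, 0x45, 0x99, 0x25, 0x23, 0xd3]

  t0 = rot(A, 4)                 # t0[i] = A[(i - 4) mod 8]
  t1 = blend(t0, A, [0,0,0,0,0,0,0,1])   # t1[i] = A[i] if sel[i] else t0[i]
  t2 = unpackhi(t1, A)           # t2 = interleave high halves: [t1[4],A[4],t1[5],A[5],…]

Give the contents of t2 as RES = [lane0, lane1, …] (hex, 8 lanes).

  t0: 99 25 23 d3 06 36 af 45
  t1: 99 25 23 d3 06 36 af d3
  t2: 06 99 36 25 af 23 d3 d3

RES = [ 0x06  0x99  0x36  0x25  0xaf  0x23  0xd3  0xd3 ]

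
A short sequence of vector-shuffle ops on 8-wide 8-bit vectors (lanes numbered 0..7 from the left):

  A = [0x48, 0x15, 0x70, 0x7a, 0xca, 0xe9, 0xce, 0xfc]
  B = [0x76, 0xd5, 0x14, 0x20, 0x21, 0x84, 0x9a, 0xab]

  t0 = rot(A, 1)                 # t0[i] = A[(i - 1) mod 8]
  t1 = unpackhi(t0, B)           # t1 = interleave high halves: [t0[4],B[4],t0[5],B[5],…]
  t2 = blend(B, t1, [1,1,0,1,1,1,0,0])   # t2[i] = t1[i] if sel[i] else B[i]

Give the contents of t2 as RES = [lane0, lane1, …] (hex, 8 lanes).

→ t0 |fc|48|15|70|7a|ca|e9|ce|
→ t1 |7a|21|ca|84|e9|9a|ce|ab|
→ t2 |7a|21|14|84|e9|9a|9a|ab|

RES = [0x7a, 0x21, 0x14, 0x84, 0xe9, 0x9a, 0x9a, 0xab]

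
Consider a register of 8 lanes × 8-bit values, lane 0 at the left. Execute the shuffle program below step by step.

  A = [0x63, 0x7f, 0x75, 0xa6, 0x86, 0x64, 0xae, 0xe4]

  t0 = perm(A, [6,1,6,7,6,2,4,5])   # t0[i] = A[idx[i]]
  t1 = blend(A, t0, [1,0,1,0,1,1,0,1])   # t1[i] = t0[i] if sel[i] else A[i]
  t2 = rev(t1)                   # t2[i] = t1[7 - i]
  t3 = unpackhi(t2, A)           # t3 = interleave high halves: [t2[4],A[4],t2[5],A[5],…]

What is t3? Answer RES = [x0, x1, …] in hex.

RES = [ 0xa6  0x86  0xae  0x64  0x7f  0xae  0xae  0xe4 ]

  t0: ae 7f ae e4 ae 75 86 64
  t1: ae 7f ae a6 ae 75 ae 64
  t2: 64 ae 75 ae a6 ae 7f ae
  t3: a6 86 ae 64 7f ae ae e4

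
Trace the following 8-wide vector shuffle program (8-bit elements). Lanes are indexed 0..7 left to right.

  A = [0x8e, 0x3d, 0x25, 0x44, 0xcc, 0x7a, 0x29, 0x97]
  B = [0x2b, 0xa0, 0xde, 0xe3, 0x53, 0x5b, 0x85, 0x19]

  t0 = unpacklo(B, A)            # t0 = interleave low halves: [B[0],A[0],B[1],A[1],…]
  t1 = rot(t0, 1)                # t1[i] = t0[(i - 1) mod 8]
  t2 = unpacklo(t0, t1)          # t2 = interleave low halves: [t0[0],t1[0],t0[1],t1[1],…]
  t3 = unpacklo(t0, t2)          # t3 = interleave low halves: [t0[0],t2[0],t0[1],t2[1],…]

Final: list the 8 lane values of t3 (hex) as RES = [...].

RES = [ 0x2b  0x2b  0x8e  0x44  0xa0  0x8e  0x3d  0x2b ]

  t0: 2b 8e a0 3d de 25 e3 44
  t1: 44 2b 8e a0 3d de 25 e3
  t2: 2b 44 8e 2b a0 8e 3d a0
  t3: 2b 2b 8e 44 a0 8e 3d 2b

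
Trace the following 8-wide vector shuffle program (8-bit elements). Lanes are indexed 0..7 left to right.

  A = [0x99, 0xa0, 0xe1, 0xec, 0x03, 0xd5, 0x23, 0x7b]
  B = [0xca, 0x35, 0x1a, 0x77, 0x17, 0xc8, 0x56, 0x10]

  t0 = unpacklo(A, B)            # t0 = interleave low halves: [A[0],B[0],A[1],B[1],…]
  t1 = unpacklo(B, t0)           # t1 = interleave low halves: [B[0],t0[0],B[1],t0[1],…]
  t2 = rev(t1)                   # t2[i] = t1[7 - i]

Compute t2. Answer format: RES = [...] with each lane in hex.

RES = [0x35, 0x77, 0xa0, 0x1a, 0xca, 0x35, 0x99, 0xca]

→ t0 |99|ca|a0|35|e1|1a|ec|77|
→ t1 |ca|99|35|ca|1a|a0|77|35|
→ t2 |35|77|a0|1a|ca|35|99|ca|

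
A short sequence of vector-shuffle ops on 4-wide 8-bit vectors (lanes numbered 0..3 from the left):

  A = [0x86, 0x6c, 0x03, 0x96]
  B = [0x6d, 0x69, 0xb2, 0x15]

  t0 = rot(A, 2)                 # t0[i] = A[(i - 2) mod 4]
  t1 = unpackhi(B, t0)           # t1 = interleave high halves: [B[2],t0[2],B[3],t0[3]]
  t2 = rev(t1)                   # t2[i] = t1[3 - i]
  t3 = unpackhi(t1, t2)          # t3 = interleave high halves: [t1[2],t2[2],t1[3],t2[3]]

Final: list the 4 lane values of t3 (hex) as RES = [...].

  t0: 03 96 86 6c
  t1: b2 86 15 6c
  t2: 6c 15 86 b2
  t3: 15 86 6c b2

RES = [ 0x15  0x86  0x6c  0xb2 ]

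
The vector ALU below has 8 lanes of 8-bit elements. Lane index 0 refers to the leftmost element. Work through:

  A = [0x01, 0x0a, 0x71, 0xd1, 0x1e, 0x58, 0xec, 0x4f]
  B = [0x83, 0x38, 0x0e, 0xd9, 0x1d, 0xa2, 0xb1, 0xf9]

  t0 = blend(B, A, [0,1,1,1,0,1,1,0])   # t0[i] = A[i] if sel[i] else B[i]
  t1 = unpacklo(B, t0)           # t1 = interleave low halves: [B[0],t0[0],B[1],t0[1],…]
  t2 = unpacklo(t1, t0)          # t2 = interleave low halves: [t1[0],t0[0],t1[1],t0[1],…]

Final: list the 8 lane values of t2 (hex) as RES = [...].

RES = [0x83, 0x83, 0x83, 0x0a, 0x38, 0x71, 0x0a, 0xd1]

→ t0 |83|0a|71|d1|1d|58|ec|f9|
→ t1 |83|83|38|0a|0e|71|d9|d1|
→ t2 |83|83|83|0a|38|71|0a|d1|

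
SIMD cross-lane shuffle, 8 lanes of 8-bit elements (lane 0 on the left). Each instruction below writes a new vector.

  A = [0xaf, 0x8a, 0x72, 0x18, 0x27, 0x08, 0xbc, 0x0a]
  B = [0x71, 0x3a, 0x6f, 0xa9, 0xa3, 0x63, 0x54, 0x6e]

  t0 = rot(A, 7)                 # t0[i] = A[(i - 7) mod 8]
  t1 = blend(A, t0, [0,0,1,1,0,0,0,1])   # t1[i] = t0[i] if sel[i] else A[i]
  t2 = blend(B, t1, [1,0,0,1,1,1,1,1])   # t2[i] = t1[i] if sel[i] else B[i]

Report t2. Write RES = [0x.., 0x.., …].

RES = [0xaf, 0x3a, 0x6f, 0x27, 0x27, 0x08, 0xbc, 0xaf]

t0 = [0x8a, 0x72, 0x18, 0x27, 0x08, 0xbc, 0x0a, 0xaf]
t1 = [0xaf, 0x8a, 0x18, 0x27, 0x27, 0x08, 0xbc, 0xaf]
t2 = [0xaf, 0x3a, 0x6f, 0x27, 0x27, 0x08, 0xbc, 0xaf]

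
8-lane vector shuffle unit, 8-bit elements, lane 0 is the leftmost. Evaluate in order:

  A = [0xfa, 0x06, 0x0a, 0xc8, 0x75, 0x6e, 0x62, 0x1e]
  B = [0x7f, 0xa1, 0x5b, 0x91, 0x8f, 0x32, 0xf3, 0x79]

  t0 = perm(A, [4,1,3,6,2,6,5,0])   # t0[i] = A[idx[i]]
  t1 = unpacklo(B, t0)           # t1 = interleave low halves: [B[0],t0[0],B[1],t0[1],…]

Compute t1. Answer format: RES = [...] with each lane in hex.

  t0: 75 06 c8 62 0a 62 6e fa
  t1: 7f 75 a1 06 5b c8 91 62

RES = [ 0x7f  0x75  0xa1  0x06  0x5b  0xc8  0x91  0x62 ]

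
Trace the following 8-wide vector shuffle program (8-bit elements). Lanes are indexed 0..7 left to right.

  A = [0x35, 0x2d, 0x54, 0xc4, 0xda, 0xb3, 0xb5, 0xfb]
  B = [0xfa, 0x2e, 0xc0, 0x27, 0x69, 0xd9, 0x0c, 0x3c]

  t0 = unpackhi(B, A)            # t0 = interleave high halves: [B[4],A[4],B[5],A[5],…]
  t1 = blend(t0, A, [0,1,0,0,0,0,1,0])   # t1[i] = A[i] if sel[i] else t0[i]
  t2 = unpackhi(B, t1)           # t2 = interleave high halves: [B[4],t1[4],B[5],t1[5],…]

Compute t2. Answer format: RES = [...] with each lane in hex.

RES = [ 0x69  0x0c  0xd9  0xb5  0x0c  0xb5  0x3c  0xfb ]

t0 = [0x69, 0xda, 0xd9, 0xb3, 0x0c, 0xb5, 0x3c, 0xfb]
t1 = [0x69, 0x2d, 0xd9, 0xb3, 0x0c, 0xb5, 0xb5, 0xfb]
t2 = [0x69, 0x0c, 0xd9, 0xb5, 0x0c, 0xb5, 0x3c, 0xfb]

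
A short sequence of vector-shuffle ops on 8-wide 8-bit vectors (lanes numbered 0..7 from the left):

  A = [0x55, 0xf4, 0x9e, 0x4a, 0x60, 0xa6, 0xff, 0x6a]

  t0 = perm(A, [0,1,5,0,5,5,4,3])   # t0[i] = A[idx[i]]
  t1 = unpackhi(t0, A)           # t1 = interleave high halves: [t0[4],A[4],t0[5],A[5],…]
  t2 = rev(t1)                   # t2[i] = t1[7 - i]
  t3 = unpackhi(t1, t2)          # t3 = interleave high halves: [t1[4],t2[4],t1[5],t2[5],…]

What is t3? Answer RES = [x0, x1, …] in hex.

  t0: 55 f4 a6 55 a6 a6 60 4a
  t1: a6 60 a6 a6 60 ff 4a 6a
  t2: 6a 4a ff 60 a6 a6 60 a6
  t3: 60 a6 ff a6 4a 60 6a a6

RES = [ 0x60  0xa6  0xff  0xa6  0x4a  0x60  0x6a  0xa6 ]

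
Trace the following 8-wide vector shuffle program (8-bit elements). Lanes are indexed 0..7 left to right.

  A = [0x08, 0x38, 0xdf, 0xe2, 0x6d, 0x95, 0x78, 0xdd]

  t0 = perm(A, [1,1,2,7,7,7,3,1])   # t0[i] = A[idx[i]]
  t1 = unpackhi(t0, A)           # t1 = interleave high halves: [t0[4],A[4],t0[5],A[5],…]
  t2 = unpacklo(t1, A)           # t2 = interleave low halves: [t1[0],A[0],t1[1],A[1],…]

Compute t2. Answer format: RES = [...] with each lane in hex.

RES = [0xdd, 0x08, 0x6d, 0x38, 0xdd, 0xdf, 0x95, 0xe2]

  t0: 38 38 df dd dd dd e2 38
  t1: dd 6d dd 95 e2 78 38 dd
  t2: dd 08 6d 38 dd df 95 e2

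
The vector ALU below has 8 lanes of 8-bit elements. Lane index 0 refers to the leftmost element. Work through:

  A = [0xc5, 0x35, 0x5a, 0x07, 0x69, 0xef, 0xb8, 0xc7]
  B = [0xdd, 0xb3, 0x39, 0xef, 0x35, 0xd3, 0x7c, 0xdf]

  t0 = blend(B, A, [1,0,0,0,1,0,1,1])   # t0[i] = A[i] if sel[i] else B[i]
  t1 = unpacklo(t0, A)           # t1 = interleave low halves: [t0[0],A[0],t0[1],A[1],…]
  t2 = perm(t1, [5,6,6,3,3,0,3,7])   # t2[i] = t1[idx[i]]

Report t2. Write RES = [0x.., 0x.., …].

RES = [0x5a, 0xef, 0xef, 0x35, 0x35, 0xc5, 0x35, 0x07]

  t0: c5 b3 39 ef 69 d3 b8 c7
  t1: c5 c5 b3 35 39 5a ef 07
  t2: 5a ef ef 35 35 c5 35 07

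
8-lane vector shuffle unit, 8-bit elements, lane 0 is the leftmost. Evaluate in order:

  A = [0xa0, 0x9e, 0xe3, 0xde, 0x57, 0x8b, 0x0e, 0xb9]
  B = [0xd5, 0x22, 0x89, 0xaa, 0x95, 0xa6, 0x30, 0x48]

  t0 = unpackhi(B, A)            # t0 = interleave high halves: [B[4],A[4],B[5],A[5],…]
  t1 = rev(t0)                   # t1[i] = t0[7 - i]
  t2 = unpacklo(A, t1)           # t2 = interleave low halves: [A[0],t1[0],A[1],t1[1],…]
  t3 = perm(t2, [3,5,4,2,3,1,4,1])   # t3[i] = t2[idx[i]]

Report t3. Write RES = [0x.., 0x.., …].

→ t0 |95|57|a6|8b|30|0e|48|b9|
→ t1 |b9|48|0e|30|8b|a6|57|95|
→ t2 |a0|b9|9e|48|e3|0e|de|30|
→ t3 |48|0e|e3|9e|48|b9|e3|b9|

RES = [ 0x48  0x0e  0xe3  0x9e  0x48  0xb9  0xe3  0xb9 ]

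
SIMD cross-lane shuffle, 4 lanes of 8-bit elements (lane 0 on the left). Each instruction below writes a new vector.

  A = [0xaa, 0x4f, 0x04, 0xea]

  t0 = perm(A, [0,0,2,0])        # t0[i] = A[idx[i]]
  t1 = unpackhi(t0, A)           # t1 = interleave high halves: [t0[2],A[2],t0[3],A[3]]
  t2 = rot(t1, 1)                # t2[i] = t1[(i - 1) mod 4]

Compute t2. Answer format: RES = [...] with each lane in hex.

RES = [ 0xea  0x04  0x04  0xaa ]

t0 = [0xaa, 0xaa, 0x04, 0xaa]
t1 = [0x04, 0x04, 0xaa, 0xea]
t2 = [0xea, 0x04, 0x04, 0xaa]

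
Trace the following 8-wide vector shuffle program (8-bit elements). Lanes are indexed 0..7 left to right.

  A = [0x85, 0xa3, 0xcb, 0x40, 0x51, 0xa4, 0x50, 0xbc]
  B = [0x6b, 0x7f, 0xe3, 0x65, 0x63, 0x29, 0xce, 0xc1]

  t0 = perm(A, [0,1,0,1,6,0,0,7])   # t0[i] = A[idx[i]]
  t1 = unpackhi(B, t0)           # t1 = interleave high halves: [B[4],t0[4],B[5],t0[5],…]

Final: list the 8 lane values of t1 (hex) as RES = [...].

RES = [ 0x63  0x50  0x29  0x85  0xce  0x85  0xc1  0xbc ]

  t0: 85 a3 85 a3 50 85 85 bc
  t1: 63 50 29 85 ce 85 c1 bc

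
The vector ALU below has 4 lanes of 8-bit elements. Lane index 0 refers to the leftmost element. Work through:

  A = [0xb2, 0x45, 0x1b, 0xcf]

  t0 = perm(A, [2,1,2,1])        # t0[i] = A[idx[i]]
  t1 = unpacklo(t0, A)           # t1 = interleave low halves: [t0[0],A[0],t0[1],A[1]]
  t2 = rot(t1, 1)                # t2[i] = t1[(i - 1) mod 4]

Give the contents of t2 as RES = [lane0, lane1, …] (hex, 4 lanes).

RES = [ 0x45  0x1b  0xb2  0x45 ]

t0 = [0x1b, 0x45, 0x1b, 0x45]
t1 = [0x1b, 0xb2, 0x45, 0x45]
t2 = [0x45, 0x1b, 0xb2, 0x45]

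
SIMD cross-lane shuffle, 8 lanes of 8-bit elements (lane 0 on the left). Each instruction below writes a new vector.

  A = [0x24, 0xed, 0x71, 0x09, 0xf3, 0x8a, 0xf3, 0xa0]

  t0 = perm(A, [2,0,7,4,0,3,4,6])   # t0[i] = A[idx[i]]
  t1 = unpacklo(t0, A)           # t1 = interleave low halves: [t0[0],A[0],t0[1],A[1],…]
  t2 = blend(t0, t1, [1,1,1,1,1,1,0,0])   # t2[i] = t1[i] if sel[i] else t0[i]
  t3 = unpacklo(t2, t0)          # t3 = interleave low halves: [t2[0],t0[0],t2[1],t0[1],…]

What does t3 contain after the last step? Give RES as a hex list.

RES = [ 0x71  0x71  0x24  0x24  0x24  0xa0  0xed  0xf3 ]

  t0: 71 24 a0 f3 24 09 f3 f3
  t1: 71 24 24 ed a0 71 f3 09
  t2: 71 24 24 ed a0 71 f3 f3
  t3: 71 71 24 24 24 a0 ed f3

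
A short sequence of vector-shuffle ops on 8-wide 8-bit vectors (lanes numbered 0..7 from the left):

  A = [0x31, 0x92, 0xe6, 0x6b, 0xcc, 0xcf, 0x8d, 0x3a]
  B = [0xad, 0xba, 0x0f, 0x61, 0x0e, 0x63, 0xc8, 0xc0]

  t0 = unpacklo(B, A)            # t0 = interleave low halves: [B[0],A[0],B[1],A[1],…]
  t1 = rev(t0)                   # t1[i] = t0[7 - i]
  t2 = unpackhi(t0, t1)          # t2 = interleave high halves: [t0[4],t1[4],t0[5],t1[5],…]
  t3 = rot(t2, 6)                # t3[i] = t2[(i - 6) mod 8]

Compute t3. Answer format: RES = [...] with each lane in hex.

t0 = [0xad, 0x31, 0xba, 0x92, 0x0f, 0xe6, 0x61, 0x6b]
t1 = [0x6b, 0x61, 0xe6, 0x0f, 0x92, 0xba, 0x31, 0xad]
t2 = [0x0f, 0x92, 0xe6, 0xba, 0x61, 0x31, 0x6b, 0xad]
t3 = [0xe6, 0xba, 0x61, 0x31, 0x6b, 0xad, 0x0f, 0x92]

RES = [0xe6, 0xba, 0x61, 0x31, 0x6b, 0xad, 0x0f, 0x92]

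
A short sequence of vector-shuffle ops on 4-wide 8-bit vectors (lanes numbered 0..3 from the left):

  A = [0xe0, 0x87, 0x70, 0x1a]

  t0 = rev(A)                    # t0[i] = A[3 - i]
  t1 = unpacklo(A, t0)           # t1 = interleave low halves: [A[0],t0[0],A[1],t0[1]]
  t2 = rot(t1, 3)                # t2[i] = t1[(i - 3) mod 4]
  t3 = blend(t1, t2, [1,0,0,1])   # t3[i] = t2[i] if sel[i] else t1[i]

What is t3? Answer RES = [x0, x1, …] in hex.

RES = [ 0x1a  0x1a  0x87  0xe0 ]

t0 = [0x1a, 0x70, 0x87, 0xe0]
t1 = [0xe0, 0x1a, 0x87, 0x70]
t2 = [0x1a, 0x87, 0x70, 0xe0]
t3 = [0x1a, 0x1a, 0x87, 0xe0]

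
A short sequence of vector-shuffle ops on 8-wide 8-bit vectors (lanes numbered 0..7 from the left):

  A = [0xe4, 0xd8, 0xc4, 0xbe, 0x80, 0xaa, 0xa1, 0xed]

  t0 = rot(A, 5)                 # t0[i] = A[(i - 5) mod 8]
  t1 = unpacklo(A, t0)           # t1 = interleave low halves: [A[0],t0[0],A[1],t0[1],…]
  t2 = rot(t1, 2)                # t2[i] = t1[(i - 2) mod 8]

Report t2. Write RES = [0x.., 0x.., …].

  t0: be 80 aa a1 ed e4 d8 c4
  t1: e4 be d8 80 c4 aa be a1
  t2: be a1 e4 be d8 80 c4 aa

RES = [0xbe, 0xa1, 0xe4, 0xbe, 0xd8, 0x80, 0xc4, 0xaa]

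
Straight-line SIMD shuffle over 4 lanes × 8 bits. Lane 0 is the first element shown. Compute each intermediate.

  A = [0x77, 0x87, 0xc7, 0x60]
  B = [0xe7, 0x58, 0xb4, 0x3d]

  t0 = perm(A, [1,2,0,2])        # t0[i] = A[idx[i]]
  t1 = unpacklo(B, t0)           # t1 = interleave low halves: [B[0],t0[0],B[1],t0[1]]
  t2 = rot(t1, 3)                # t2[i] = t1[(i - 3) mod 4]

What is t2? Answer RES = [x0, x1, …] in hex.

  t0: 87 c7 77 c7
  t1: e7 87 58 c7
  t2: 87 58 c7 e7

RES = [ 0x87  0x58  0xc7  0xe7 ]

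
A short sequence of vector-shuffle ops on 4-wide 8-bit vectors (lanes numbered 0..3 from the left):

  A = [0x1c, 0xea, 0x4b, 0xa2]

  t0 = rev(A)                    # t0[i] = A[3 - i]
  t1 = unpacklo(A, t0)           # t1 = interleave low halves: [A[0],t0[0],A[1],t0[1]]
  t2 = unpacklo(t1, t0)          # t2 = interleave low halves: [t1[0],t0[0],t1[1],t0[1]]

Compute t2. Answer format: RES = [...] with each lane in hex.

→ t0 |a2|4b|ea|1c|
→ t1 |1c|a2|ea|4b|
→ t2 |1c|a2|a2|4b|

RES = [0x1c, 0xa2, 0xa2, 0x4b]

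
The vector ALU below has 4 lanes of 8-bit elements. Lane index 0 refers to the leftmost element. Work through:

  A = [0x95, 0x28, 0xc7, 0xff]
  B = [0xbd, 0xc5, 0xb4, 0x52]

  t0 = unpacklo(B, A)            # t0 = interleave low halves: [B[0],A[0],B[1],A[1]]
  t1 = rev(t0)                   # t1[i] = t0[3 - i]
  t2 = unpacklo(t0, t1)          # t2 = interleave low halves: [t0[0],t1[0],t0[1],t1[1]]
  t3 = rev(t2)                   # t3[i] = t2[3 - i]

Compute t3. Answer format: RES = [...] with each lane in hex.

→ t0 |bd|95|c5|28|
→ t1 |28|c5|95|bd|
→ t2 |bd|28|95|c5|
→ t3 |c5|95|28|bd|

RES = [0xc5, 0x95, 0x28, 0xbd]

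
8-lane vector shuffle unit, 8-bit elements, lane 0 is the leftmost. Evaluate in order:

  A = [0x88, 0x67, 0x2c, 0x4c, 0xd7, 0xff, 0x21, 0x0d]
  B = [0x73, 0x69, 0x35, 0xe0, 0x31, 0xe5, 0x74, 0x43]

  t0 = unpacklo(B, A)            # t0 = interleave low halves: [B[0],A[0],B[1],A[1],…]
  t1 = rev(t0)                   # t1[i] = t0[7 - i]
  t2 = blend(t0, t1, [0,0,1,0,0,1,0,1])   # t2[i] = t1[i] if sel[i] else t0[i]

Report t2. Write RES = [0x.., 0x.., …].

t0 = [0x73, 0x88, 0x69, 0x67, 0x35, 0x2c, 0xe0, 0x4c]
t1 = [0x4c, 0xe0, 0x2c, 0x35, 0x67, 0x69, 0x88, 0x73]
t2 = [0x73, 0x88, 0x2c, 0x67, 0x35, 0x69, 0xe0, 0x73]

RES = [0x73, 0x88, 0x2c, 0x67, 0x35, 0x69, 0xe0, 0x73]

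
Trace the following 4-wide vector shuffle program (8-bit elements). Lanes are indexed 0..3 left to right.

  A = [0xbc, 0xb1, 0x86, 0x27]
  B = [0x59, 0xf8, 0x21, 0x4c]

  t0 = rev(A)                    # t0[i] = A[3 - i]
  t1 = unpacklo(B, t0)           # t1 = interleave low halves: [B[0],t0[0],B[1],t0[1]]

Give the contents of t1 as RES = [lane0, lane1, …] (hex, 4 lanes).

RES = [0x59, 0x27, 0xf8, 0x86]

  t0: 27 86 b1 bc
  t1: 59 27 f8 86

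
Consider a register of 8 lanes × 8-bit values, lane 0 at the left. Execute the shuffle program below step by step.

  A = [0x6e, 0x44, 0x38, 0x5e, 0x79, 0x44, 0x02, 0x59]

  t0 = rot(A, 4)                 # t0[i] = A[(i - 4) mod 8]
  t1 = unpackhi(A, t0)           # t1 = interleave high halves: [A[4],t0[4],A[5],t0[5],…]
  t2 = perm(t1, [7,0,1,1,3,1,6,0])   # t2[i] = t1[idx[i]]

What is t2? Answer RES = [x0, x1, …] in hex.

  t0: 79 44 02 59 6e 44 38 5e
  t1: 79 6e 44 44 02 38 59 5e
  t2: 5e 79 6e 6e 44 6e 59 79

RES = [0x5e, 0x79, 0x6e, 0x6e, 0x44, 0x6e, 0x59, 0x79]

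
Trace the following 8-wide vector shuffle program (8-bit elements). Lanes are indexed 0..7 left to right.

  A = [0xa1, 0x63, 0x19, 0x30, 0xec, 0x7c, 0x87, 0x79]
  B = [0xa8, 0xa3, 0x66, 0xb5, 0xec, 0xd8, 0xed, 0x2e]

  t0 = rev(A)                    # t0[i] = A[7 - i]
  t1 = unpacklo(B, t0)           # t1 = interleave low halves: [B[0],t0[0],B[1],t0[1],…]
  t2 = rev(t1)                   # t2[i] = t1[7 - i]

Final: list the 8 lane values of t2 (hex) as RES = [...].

→ t0 |79|87|7c|ec|30|19|63|a1|
→ t1 |a8|79|a3|87|66|7c|b5|ec|
→ t2 |ec|b5|7c|66|87|a3|79|a8|

RES = [0xec, 0xb5, 0x7c, 0x66, 0x87, 0xa3, 0x79, 0xa8]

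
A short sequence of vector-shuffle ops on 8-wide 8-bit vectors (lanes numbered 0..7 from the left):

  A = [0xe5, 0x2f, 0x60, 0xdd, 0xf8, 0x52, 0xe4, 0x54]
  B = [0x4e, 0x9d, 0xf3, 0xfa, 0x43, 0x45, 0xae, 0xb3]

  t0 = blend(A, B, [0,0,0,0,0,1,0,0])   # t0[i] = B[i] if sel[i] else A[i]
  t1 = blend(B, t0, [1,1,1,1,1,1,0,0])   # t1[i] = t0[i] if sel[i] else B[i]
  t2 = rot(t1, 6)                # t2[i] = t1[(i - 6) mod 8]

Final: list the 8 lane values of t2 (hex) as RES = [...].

RES = [0x60, 0xdd, 0xf8, 0x45, 0xae, 0xb3, 0xe5, 0x2f]

t0 = [0xe5, 0x2f, 0x60, 0xdd, 0xf8, 0x45, 0xe4, 0x54]
t1 = [0xe5, 0x2f, 0x60, 0xdd, 0xf8, 0x45, 0xae, 0xb3]
t2 = [0x60, 0xdd, 0xf8, 0x45, 0xae, 0xb3, 0xe5, 0x2f]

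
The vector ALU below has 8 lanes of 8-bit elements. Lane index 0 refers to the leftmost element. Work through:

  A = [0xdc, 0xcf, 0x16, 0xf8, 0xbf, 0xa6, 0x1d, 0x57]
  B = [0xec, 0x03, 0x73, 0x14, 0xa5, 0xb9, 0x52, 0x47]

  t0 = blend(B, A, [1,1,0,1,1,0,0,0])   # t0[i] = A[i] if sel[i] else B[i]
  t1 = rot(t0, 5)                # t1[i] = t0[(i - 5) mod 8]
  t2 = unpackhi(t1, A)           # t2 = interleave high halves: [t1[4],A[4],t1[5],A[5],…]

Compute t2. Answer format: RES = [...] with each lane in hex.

RES = [0x47, 0xbf, 0xdc, 0xa6, 0xcf, 0x1d, 0x73, 0x57]

t0 = [0xdc, 0xcf, 0x73, 0xf8, 0xbf, 0xb9, 0x52, 0x47]
t1 = [0xf8, 0xbf, 0xb9, 0x52, 0x47, 0xdc, 0xcf, 0x73]
t2 = [0x47, 0xbf, 0xdc, 0xa6, 0xcf, 0x1d, 0x73, 0x57]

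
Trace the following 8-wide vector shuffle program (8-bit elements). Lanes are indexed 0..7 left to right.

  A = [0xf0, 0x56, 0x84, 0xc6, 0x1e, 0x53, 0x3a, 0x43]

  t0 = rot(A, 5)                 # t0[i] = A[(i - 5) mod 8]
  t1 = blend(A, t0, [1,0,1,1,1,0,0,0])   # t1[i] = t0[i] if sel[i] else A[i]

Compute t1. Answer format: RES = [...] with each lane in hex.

  t0: c6 1e 53 3a 43 f0 56 84
  t1: c6 56 53 3a 43 53 3a 43

RES = [0xc6, 0x56, 0x53, 0x3a, 0x43, 0x53, 0x3a, 0x43]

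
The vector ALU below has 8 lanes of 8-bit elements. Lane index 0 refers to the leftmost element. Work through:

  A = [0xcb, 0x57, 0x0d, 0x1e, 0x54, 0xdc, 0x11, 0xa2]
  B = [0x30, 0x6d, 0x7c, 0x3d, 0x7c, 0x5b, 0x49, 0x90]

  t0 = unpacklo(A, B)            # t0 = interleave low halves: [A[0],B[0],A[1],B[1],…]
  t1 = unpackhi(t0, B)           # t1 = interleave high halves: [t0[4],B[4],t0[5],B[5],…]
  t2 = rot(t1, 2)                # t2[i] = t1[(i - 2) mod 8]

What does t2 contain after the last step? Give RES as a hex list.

  t0: cb 30 57 6d 0d 7c 1e 3d
  t1: 0d 7c 7c 5b 1e 49 3d 90
  t2: 3d 90 0d 7c 7c 5b 1e 49

RES = [0x3d, 0x90, 0x0d, 0x7c, 0x7c, 0x5b, 0x1e, 0x49]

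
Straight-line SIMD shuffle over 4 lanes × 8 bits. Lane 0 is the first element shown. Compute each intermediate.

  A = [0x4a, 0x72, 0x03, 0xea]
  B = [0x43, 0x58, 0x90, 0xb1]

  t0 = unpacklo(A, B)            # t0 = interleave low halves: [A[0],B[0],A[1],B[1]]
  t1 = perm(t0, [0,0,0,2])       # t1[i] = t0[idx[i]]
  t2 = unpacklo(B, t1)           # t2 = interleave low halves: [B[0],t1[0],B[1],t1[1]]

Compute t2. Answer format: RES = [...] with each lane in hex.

RES = [0x43, 0x4a, 0x58, 0x4a]

→ t0 |4a|43|72|58|
→ t1 |4a|4a|4a|72|
→ t2 |43|4a|58|4a|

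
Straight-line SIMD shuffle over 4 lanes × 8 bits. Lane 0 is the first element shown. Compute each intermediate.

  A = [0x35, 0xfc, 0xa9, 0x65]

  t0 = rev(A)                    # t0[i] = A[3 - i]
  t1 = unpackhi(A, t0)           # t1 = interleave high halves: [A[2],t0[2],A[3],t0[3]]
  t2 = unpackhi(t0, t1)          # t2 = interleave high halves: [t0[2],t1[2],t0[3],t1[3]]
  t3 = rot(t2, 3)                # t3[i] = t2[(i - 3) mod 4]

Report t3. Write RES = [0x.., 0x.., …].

RES = [ 0x65  0x35  0x35  0xfc ]

→ t0 |65|a9|fc|35|
→ t1 |a9|fc|65|35|
→ t2 |fc|65|35|35|
→ t3 |65|35|35|fc|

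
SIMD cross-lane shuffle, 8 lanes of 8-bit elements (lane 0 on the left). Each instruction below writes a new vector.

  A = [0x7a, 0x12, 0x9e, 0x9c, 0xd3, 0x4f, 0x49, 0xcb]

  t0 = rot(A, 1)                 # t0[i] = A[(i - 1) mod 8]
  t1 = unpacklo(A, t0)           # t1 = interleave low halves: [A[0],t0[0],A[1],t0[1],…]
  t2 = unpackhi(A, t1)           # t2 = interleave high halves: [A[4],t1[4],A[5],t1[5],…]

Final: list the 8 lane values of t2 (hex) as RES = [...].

→ t0 |cb|7a|12|9e|9c|d3|4f|49|
→ t1 |7a|cb|12|7a|9e|12|9c|9e|
→ t2 |d3|9e|4f|12|49|9c|cb|9e|

RES = [0xd3, 0x9e, 0x4f, 0x12, 0x49, 0x9c, 0xcb, 0x9e]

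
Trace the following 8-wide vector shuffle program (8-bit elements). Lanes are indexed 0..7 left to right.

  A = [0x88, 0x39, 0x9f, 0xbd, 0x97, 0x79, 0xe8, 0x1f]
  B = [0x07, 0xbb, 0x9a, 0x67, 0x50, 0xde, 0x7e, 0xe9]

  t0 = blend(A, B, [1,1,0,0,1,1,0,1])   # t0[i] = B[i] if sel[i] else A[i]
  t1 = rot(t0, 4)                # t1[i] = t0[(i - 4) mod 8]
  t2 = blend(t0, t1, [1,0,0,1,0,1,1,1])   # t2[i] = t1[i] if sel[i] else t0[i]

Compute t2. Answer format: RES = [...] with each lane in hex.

  t0: 07 bb 9f bd 50 de e8 e9
  t1: 50 de e8 e9 07 bb 9f bd
  t2: 50 bb 9f e9 50 bb 9f bd

RES = [0x50, 0xbb, 0x9f, 0xe9, 0x50, 0xbb, 0x9f, 0xbd]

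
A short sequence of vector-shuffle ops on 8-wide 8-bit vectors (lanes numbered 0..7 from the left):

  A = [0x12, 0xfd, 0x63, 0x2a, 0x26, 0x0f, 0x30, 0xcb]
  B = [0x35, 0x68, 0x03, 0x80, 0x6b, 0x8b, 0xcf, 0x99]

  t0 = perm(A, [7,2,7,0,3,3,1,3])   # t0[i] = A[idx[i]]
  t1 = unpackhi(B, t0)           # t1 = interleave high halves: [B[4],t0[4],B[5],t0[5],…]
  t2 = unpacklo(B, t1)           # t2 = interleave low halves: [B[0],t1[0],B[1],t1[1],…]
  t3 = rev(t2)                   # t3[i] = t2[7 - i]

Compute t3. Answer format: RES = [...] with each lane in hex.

t0 = [0xcb, 0x63, 0xcb, 0x12, 0x2a, 0x2a, 0xfd, 0x2a]
t1 = [0x6b, 0x2a, 0x8b, 0x2a, 0xcf, 0xfd, 0x99, 0x2a]
t2 = [0x35, 0x6b, 0x68, 0x2a, 0x03, 0x8b, 0x80, 0x2a]
t3 = [0x2a, 0x80, 0x8b, 0x03, 0x2a, 0x68, 0x6b, 0x35]

RES = [ 0x2a  0x80  0x8b  0x03  0x2a  0x68  0x6b  0x35 ]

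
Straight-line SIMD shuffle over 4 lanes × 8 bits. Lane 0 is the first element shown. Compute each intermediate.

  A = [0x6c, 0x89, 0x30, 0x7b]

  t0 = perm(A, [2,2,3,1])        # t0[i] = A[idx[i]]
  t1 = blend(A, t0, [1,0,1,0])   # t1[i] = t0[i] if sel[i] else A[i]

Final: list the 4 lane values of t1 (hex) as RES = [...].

RES = [0x30, 0x89, 0x7b, 0x7b]

  t0: 30 30 7b 89
  t1: 30 89 7b 7b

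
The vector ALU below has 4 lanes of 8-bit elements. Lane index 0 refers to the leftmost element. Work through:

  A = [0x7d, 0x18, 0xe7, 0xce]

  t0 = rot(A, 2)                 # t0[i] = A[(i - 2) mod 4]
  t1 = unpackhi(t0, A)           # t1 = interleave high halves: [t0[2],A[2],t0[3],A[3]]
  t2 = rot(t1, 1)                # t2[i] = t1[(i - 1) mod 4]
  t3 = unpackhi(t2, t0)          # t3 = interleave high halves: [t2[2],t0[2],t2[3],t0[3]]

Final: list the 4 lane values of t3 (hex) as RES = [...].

t0 = [0xe7, 0xce, 0x7d, 0x18]
t1 = [0x7d, 0xe7, 0x18, 0xce]
t2 = [0xce, 0x7d, 0xe7, 0x18]
t3 = [0xe7, 0x7d, 0x18, 0x18]

RES = [ 0xe7  0x7d  0x18  0x18 ]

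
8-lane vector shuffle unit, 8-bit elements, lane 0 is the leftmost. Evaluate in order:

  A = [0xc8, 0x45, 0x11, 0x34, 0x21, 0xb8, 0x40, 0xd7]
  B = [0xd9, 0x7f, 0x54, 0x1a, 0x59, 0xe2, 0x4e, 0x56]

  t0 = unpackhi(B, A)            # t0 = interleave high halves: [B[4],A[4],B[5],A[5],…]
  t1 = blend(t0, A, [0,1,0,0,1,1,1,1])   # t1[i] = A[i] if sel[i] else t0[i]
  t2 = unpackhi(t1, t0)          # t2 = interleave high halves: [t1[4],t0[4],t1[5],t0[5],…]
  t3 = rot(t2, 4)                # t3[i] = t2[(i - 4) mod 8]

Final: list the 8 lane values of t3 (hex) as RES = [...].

→ t0 |59|21|e2|b8|4e|40|56|d7|
→ t1 |59|45|e2|b8|21|b8|40|d7|
→ t2 |21|4e|b8|40|40|56|d7|d7|
→ t3 |40|56|d7|d7|21|4e|b8|40|

RES = [ 0x40  0x56  0xd7  0xd7  0x21  0x4e  0xb8  0x40 ]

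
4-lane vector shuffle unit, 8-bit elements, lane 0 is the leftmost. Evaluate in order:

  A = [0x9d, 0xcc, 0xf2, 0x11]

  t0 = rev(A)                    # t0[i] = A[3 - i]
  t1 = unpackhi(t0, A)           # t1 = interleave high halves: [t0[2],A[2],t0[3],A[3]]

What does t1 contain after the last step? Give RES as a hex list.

  t0: 11 f2 cc 9d
  t1: cc f2 9d 11

RES = [ 0xcc  0xf2  0x9d  0x11 ]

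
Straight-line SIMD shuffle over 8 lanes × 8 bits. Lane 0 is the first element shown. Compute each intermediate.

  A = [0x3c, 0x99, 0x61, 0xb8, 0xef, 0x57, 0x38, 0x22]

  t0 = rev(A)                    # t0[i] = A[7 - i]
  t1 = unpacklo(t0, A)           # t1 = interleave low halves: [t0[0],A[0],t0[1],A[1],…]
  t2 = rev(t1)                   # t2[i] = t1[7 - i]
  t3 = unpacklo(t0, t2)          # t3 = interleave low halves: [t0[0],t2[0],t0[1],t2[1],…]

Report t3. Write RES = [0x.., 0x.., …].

→ t0 |22|38|57|ef|b8|61|99|3c|
→ t1 |22|3c|38|99|57|61|ef|b8|
→ t2 |b8|ef|61|57|99|38|3c|22|
→ t3 |22|b8|38|ef|57|61|ef|57|

RES = [0x22, 0xb8, 0x38, 0xef, 0x57, 0x61, 0xef, 0x57]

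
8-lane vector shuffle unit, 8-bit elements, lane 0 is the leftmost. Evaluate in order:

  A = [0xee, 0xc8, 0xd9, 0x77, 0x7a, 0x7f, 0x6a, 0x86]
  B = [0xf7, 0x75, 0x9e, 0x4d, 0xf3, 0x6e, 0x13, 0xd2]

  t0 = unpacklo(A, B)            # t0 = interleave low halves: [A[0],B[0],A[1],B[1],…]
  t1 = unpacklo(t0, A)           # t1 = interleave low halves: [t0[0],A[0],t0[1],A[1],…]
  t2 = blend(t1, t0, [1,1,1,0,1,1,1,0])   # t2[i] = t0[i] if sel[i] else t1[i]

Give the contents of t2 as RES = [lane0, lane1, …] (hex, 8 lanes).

  t0: ee f7 c8 75 d9 9e 77 4d
  t1: ee ee f7 c8 c8 d9 75 77
  t2: ee f7 c8 c8 d9 9e 77 77

RES = [0xee, 0xf7, 0xc8, 0xc8, 0xd9, 0x9e, 0x77, 0x77]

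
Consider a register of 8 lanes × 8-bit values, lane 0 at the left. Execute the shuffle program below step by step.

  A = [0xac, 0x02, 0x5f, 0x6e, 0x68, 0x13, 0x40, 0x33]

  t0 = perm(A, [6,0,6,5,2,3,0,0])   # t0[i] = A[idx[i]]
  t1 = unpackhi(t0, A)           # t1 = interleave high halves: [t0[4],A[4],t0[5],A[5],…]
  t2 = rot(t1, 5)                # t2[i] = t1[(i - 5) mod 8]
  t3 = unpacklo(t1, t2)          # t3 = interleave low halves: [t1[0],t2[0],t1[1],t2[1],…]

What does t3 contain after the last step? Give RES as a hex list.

RES = [0x5f, 0x13, 0x68, 0xac, 0x6e, 0x40, 0x13, 0xac]

→ t0 |40|ac|40|13|5f|6e|ac|ac|
→ t1 |5f|68|6e|13|ac|40|ac|33|
→ t2 |13|ac|40|ac|33|5f|68|6e|
→ t3 |5f|13|68|ac|6e|40|13|ac|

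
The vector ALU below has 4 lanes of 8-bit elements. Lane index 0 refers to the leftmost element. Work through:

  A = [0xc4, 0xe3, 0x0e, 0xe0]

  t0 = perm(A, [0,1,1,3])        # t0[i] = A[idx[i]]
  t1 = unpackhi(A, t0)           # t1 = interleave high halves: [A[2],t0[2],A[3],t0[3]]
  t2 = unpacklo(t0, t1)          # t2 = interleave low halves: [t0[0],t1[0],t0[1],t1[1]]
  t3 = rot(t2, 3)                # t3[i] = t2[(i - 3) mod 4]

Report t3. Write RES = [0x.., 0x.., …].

  t0: c4 e3 e3 e0
  t1: 0e e3 e0 e0
  t2: c4 0e e3 e3
  t3: 0e e3 e3 c4

RES = [0x0e, 0xe3, 0xe3, 0xc4]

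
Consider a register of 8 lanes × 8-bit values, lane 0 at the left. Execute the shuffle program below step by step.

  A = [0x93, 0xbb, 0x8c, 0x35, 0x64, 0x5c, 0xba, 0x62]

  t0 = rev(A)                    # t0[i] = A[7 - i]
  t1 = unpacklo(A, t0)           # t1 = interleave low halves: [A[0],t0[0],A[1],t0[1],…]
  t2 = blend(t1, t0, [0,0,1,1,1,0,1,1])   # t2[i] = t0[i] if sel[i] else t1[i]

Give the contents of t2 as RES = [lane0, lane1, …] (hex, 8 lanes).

RES = [ 0x93  0x62  0x5c  0x64  0x35  0x5c  0xbb  0x93 ]

  t0: 62 ba 5c 64 35 8c bb 93
  t1: 93 62 bb ba 8c 5c 35 64
  t2: 93 62 5c 64 35 5c bb 93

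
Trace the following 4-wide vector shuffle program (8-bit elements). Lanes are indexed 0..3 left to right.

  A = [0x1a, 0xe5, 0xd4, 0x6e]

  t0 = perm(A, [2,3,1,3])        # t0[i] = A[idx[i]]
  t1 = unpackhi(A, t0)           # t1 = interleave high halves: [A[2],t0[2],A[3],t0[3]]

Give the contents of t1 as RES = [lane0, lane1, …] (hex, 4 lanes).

→ t0 |d4|6e|e5|6e|
→ t1 |d4|e5|6e|6e|

RES = [0xd4, 0xe5, 0x6e, 0x6e]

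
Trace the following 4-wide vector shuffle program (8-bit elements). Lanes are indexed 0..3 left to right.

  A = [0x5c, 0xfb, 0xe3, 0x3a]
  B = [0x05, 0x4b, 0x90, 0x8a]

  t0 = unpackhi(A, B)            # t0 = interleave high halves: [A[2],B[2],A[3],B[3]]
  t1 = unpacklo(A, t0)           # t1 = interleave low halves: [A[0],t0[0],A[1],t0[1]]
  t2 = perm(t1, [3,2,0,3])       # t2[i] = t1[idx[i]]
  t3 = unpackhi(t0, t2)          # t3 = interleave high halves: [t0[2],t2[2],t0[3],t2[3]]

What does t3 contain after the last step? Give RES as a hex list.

RES = [ 0x3a  0x5c  0x8a  0x90 ]

→ t0 |e3|90|3a|8a|
→ t1 |5c|e3|fb|90|
→ t2 |90|fb|5c|90|
→ t3 |3a|5c|8a|90|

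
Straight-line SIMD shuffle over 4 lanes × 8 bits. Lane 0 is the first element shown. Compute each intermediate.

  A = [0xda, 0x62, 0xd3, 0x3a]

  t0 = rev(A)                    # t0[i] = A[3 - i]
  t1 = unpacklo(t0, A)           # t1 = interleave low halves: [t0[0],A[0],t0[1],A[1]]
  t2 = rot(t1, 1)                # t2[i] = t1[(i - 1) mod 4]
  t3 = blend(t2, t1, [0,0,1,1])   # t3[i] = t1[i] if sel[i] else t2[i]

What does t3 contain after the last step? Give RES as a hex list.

RES = [ 0x62  0x3a  0xd3  0x62 ]

→ t0 |3a|d3|62|da|
→ t1 |3a|da|d3|62|
→ t2 |62|3a|da|d3|
→ t3 |62|3a|d3|62|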